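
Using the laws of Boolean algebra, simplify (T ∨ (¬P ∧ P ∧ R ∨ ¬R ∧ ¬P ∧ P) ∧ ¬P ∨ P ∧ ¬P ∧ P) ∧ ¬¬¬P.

T ∧ ¬P

(T ∨ (¬P ∧ P ∧ R ∨ ¬R ∧ ¬P ∧ P) ∧ ¬P ∨ P ∧ ¬P ∧ P) ∧ ¬¬¬P
= (T ∨ ¬P ∧ P ∧ ¬P ∨ P ∧ ¬P ∧ P) ∧ ¬¬¬P   (distribution)
= (T ∨ ¬P ∧ P ∧ ¬P ∨ P ∧ ¬P ∧ P) ∧ ¬P   (double negation)
= (T ∨ ¬P ∧ P) ∧ ¬P   (distribution)
= T ∧ ¬P   (complement / identity)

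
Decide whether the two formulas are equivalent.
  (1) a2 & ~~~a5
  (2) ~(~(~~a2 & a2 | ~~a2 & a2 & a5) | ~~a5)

Yes

E1: a2 & ~~~a5
    = a2 & ~a5
E2: ~(~(~~a2 & a2 | ~~a2 & a2 & a5) | ~~a5)
    = ~(~(~~a2 & a2) | ~~a5)
    = ~(~(a2 & a2) | ~~a5)
    = a2 & a2 & ~a5
    = a2 & ~a5
Both reduce to a2 & ~a5, so they are equivalent.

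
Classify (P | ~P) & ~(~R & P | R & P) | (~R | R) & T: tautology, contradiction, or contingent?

(P | ~P) & ~(~R & P | R & P) | (~R | R) & T
= (P | ~P) & ~P | (~R | R) & T   (distribution)
= (P | ~P) & ~P | T   (complement / identity)
= ~P | T   (complement / identity)
This depends on P, T, so it is not a constant.

contingent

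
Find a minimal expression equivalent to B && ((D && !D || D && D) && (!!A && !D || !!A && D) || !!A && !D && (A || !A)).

B && ((D && !D || D && D) && (!!A && !D || !!A && D) || !!A && !D && (A || !A))
= B && ((D && !D || D && D) && !!A || !!A && !D && (A || !A))   [distribution]
= B && (D && !!A || !!A && !D && (A || !A))   [distribution]
= B && (D && !!A || !!A && !D)   [complement / identity]
= B && !!A   [distribution]
= B && A   [double negation]

B && A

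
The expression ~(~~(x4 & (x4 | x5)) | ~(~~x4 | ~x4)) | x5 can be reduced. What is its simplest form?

~x4 | x5

~(~~(x4 & (x4 | x5)) | ~(~~x4 | ~x4)) | x5
= ~(~~x4 | ~(~~x4 | ~x4)) | x5   — absorption
= ~(x4 | ~(~~x4 | ~x4)) | x5   — double negation
= ~(x4 | ~x4 & x4) | x5   — De Morgan
= ~x4 | x5   — complement / identity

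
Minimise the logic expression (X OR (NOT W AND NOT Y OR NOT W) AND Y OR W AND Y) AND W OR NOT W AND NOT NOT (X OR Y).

X OR Y

(X OR (NOT W AND NOT Y OR NOT W) AND Y OR W AND Y) AND W OR NOT W AND NOT NOT (X OR Y)
= (X OR (NOT W AND NOT Y OR NOT W) AND Y OR W AND Y) AND W OR NOT W AND (X OR Y)   — double negation
= (X OR NOT W AND Y OR W AND Y) AND W OR NOT W AND (X OR Y)   — absorption
= (X OR Y) AND W OR NOT W AND (X OR Y)   — distribution
= X OR Y   — distribution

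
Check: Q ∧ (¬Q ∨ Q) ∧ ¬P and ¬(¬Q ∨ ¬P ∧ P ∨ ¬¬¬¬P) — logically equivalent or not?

E1: Q ∧ (¬Q ∨ Q) ∧ ¬P
    = Q ∧ ¬P
E2: ¬(¬Q ∨ ¬P ∧ P ∨ ¬¬¬¬P)
    = ¬(¬Q ∨ ¬¬¬¬P)
    = ¬(¬Q ∨ ¬¬P)
    = Q ∧ ¬P
Both reduce to Q ∧ ¬P, so they are equivalent.

Yes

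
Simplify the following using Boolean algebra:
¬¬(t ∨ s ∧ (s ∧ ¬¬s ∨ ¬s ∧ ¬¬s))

¬¬(t ∨ s ∧ (s ∧ ¬¬s ∨ ¬s ∧ ¬¬s))
= ¬¬(t ∨ s ∧ ¬¬s)   (distribution)
= ¬¬(t ∨ s ∧ s)   (double negation)
= ¬¬(t ∨ s)   (idempotence)
= t ∨ s   (double negation)

t ∨ s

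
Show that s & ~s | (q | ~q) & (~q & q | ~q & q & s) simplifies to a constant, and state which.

s & ~s | (q | ~q) & (~q & q | ~q & q & s)
= s & ~s | (q | ~q) & ~q & q
= (q | ~q) & ~q & q
= ~q & q
= 0

0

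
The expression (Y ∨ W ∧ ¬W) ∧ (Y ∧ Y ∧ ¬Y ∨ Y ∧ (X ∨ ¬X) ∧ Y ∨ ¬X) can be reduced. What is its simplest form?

(Y ∨ W ∧ ¬W) ∧ (Y ∧ Y ∧ ¬Y ∨ Y ∧ (X ∨ ¬X) ∧ Y ∨ ¬X)
= Y ∧ (Y ∧ Y ∧ ¬Y ∨ Y ∧ (X ∨ ¬X) ∧ Y ∨ ¬X)   (complement / identity)
= Y ∧ (Y ∧ ¬Y ∨ Y ∧ (X ∨ ¬X) ∧ Y ∨ ¬X)   (idempotence)
= Y ∧ (Y ∧ ¬Y ∨ Y ∧ Y ∨ ¬X)   (complement / identity)
= Y ∧ (Y ∨ ¬X)   (distribution)
= Y   (absorption)

Y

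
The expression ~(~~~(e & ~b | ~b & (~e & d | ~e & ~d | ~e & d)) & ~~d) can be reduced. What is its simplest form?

~(~~~(e & ~b | ~b & (~e & d | ~e & ~d | ~e & d)) & ~~d)
= ~(~(e & ~b | ~b & (~e & d | ~e & ~d | ~e & d)) & ~~d)   — double negation
= e & ~b | ~b & (~e & d | ~e & ~d | ~e & d) | ~d   — De Morgan
= e & ~b | ~b & (~e | ~e & d) | ~d   — distribution
= e & ~b | ~b & ~e | ~d   — absorption
= ~b | ~d   — distribution

~b | ~d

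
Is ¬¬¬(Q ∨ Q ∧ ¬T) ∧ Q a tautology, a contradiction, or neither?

¬¬¬(Q ∨ Q ∧ ¬T) ∧ Q
= ¬(Q ∨ Q ∧ ¬T) ∧ Q   [double negation]
= ¬Q ∧ Q   [absorption]
= False   [complement]

contradiction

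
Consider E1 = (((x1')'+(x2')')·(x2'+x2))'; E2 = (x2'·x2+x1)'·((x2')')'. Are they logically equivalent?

Yes

E1: (((x1')'+(x2')')·(x2'+x2))'
    = ((x1')'+(x2')')'   — complement / identity
    = x1'·x2'   — De Morgan
E2: (x2'·x2+x1)'·((x2')')'
    = x1'·((x2')')'   — complement / identity
    = x1'·x2'   — double negation
Both reduce to x1'·x2', so they are equivalent.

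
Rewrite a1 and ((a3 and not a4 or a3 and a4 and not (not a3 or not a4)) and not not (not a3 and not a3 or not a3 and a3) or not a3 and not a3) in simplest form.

a1 and ((a3 and not a4 or a3 and a4 and not (not a3 or not a4)) and not not (not a3 and not a3 or not a3 and a3) or not a3 and not a3)
= a1 and ((a3 and not a4 or a3 and a4 and not (not a3 or not a4)) and (not a3 and not a3 or not a3 and a3) or not a3 and not a3)   [double negation]
= a1 and ((a3 and not a4 or a3 and a4 and a3 and a4) and (not a3 and not a3 or not a3 and a3) or not a3 and not a3)   [De Morgan]
= a1 and ((a3 and not a4 or a3 and a4) and (not a3 and not a3 or not a3 and a3) or not a3 and not a3)   [idempotence]
= a1 and ((a3 and not a4 or a3 and a4) and not a3 or not a3 and not a3)   [distribution]
= a1 and (a3 and not a3 or not a3 and not a3)   [distribution]
= a1 and not a3   [distribution]

a1 and not a3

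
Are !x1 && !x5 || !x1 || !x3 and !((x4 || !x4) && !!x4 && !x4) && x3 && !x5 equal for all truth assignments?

No

E1: !x1 && !x5 || !x1 || !x3
    = !x1 || !x3   (absorption)
E2: !((x4 || !x4) && !!x4 && !x4) && x3 && !x5
    = !(!!x4 && !x4) && x3 && !x5   (complement / identity)
    = (!x4 || x4) && x3 && !x5   (De Morgan)
    = x3 && !x5   (complement / identity)
These differ: at x1=0, x3=0, x4=0, x5=1, E1 = 1 but E2 = 0.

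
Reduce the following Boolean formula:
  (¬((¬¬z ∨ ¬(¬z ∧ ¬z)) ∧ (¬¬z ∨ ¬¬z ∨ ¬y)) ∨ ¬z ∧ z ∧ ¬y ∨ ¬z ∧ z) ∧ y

(¬((¬¬z ∨ ¬(¬z ∧ ¬z)) ∧ (¬¬z ∨ ¬¬z ∨ ¬y)) ∨ ¬z ∧ z ∧ ¬y ∨ ¬z ∧ z) ∧ y
= (¬((¬¬z ∨ ¬¬z) ∧ (¬¬z ∨ ¬¬z ∨ ¬y)) ∨ ¬z ∧ z ∧ ¬y ∨ ¬z ∧ z) ∧ y
= (¬(¬¬z ∨ ¬¬z) ∨ ¬z ∧ z ∧ ¬y ∨ ¬z ∧ z) ∧ y
= (¬z ∧ ¬z ∨ ¬z ∧ z ∧ ¬y ∨ ¬z ∧ z) ∧ y
= (¬z ∧ ¬z ∨ ¬z ∧ z) ∧ y
= ¬z ∧ y

¬z ∧ y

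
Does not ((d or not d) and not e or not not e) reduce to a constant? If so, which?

yes, False

not ((d or not d) and not e or not not e)
= not (not e or not not e)   [complement / identity]
= e and not e   [De Morgan]
= False   [complement]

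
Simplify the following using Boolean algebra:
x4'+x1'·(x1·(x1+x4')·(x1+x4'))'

x4'+x1'

x4'+x1'·(x1·(x1+x4')·(x1+x4'))'
= x4'+x1'·(x1·(x1+x4'))'   [idempotence]
= x4'+x1'·x1'   [absorption]
= x4'+x1'   [idempotence]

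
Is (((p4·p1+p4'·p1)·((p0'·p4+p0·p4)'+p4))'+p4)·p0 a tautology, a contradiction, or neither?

(((p4·p1+p4'·p1)·((p0'·p4+p0·p4)'+p4))'+p4)·p0
= ((p1·((p0'·p4+p0·p4)'+p4))'+p4)·p0   — distribution
= ((p1·(p4'+p4))'+p4)·p0   — distribution
= (p1'+p4)·p0   — complement / identity
This depends on p0, p1, p4, so it is not a constant.

neither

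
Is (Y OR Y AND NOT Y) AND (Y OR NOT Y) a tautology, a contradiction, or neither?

neither

(Y OR Y AND NOT Y) AND (Y OR NOT Y)
= Y OR Y AND NOT Y   (complement / identity)
= Y   (complement / identity)
This depends on Y, so it is not a constant.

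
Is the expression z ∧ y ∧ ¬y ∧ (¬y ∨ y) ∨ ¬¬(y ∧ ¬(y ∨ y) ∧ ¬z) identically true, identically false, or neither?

z ∧ y ∧ ¬y ∧ (¬y ∨ y) ∨ ¬¬(y ∧ ¬(y ∨ y) ∧ ¬z)
= z ∧ y ∧ ¬y ∧ (¬y ∨ y) ∨ ¬¬(y ∧ ¬y ∧ ¬z)   — idempotence
= z ∧ y ∧ ¬y ∧ (¬y ∨ y) ∨ y ∧ ¬y ∧ ¬z   — double negation
= z ∧ y ∧ ¬y ∨ y ∧ ¬y ∧ ¬z   — complement / identity
= y ∧ ¬y   — distribution
= False   — complement

identically false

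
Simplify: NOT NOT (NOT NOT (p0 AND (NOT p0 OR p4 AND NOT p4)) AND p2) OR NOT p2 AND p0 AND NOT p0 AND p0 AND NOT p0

NOT NOT (NOT NOT (p0 AND (NOT p0 OR p4 AND NOT p4)) AND p2) OR NOT p2 AND p0 AND NOT p0 AND p0 AND NOT p0
= NOT NOT (NOT NOT (p0 AND NOT p0) AND p2) OR NOT p2 AND p0 AND NOT p0 AND p0 AND NOT p0   (complement / identity)
= NOT NOT (p0 AND NOT p0 AND p2) OR NOT p2 AND p0 AND NOT p0 AND p0 AND NOT p0   (double negation)
= p0 AND NOT p0 AND p2 OR NOT p2 AND p0 AND NOT p0 AND p0 AND NOT p0   (double negation)
= p0 AND NOT p0 AND p2 OR NOT p2 AND p0 AND NOT p0   (idempotence)
= p0 AND NOT p0   (distribution)
= FALSE   (complement)

FALSE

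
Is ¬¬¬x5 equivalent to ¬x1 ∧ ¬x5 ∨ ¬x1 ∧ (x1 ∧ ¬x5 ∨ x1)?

E1: ¬¬¬x5
    = ¬x5
E2: ¬x1 ∧ ¬x5 ∨ ¬x1 ∧ (x1 ∧ ¬x5 ∨ x1)
    = ¬x1 ∧ ¬x5 ∨ ¬x1 ∧ x1
    = ¬x1 ∧ ¬x5
These differ: at x1=1, x5=0, E1 = 1 but E2 = 0.

No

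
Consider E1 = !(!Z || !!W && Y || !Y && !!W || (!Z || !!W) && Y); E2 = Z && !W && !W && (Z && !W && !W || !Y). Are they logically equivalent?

E1: !(!Z || !!W && Y || !Y && !!W || (!Z || !!W) && Y)
    = !(!Z || !!W || (!Z || !!W) && Y)   [distribution]
    = !(!Z || !!W)   [absorption]
    = Z && !W   [De Morgan]
E2: Z && !W && !W && (Z && !W && !W || !Y)
    = Z && !W && !W   [absorption]
    = Z && !W   [idempotence]
Both reduce to Z && !W, so they are equivalent.

Yes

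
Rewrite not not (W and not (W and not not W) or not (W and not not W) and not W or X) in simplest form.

not W or X

not not (W and not (W and not not W) or not (W and not not W) and not W or X)
= not not (not (W and not not W) or X)
= not not (not (W and W) or X)
= not not (not W or X)
= not W or X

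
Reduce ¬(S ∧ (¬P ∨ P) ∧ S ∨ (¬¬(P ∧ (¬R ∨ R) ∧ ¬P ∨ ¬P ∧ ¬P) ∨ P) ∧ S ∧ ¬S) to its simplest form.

¬(S ∧ (¬P ∨ P) ∧ S ∨ (¬¬(P ∧ (¬R ∨ R) ∧ ¬P ∨ ¬P ∧ ¬P) ∨ P) ∧ S ∧ ¬S)
= ¬(S ∧ (¬P ∨ P) ∧ S ∨ (¬¬(P ∧ ¬P ∨ ¬P ∧ ¬P) ∨ P) ∧ S ∧ ¬S)
= ¬(S ∧ (¬P ∨ P) ∧ S ∨ (¬¬¬P ∨ P) ∧ S ∧ ¬S)
= ¬(S ∧ (¬P ∨ P) ∧ S ∨ (¬P ∨ P) ∧ S ∧ ¬S)
= ¬((¬P ∨ P) ∧ S)
= ¬S

¬S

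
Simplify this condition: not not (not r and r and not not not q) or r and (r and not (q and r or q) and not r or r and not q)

not not (not r and r and not not not q) or r and (r and not (q and r or q) and not r or r and not q)
= not not (not r and r and not q) or r and (r and not (q and r or q) and not r or r and not q)   [double negation]
= not r and r and not q or r and (r and not (q and r or q) and not r or r and not q)   [double negation]
= not r and r and not q or r and (r and not q and not r or r and not q)   [absorption]
= not r and r and not q or r and r and not q   [absorption]
= r and not q   [distribution]

r and not q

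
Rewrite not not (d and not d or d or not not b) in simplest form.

d or b

not not (d and not d or d or not not b)
= not not (d or not not b)
= not not (d or b)
= d or b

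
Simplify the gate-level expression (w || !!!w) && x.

(w || !!!w) && x
= (w || !w) && x   (double negation)
= x   (complement / identity)

x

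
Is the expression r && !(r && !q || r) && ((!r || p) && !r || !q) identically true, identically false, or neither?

identically false

r && !(r && !q || r) && ((!r || p) && !r || !q)
= r && !r && ((!r || p) && !r || !q)   [absorption]
= r && !r && (!r || !q)   [absorption]
= r && !r   [absorption]
= false   [complement]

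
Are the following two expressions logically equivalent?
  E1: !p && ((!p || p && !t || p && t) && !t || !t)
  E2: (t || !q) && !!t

E1: !p && ((!p || p && !t || p && t) && !t || !t)
    = !p && ((!p || p) && !t || !t)   [distribution]
    = !p && (!t || !t)   [complement / identity]
    = !p && !t   [idempotence]
E2: (t || !q) && !!t
    = (t || !q) && t   [double negation]
    = t   [absorption]
These differ: at p=0, q=0, t=1, E1 = 0 but E2 = 1.

No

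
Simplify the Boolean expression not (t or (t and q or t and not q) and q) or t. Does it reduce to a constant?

not (t or (t and q or t and not q) and q) or t
= not (t or t and q) or t
= not t or t
= True

True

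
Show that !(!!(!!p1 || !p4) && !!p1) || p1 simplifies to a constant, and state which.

!(!!(!!p1 || !p4) && !!p1) || p1
= !((!!p1 || !p4) && !!p1) || p1   — double negation
= !!!p1 || p1   — absorption
= !p1 || p1   — double negation
= true   — complement

true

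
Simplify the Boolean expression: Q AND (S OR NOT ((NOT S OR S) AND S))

Q

Q AND (S OR NOT ((NOT S OR S) AND S))
= Q AND (S OR NOT S)   (complement / identity)
= Q   (complement / identity)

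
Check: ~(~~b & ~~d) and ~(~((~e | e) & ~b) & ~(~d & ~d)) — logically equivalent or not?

E1: ~(~~b & ~~d)
    = ~b | ~d   [De Morgan]
E2: ~(~((~e | e) & ~b) & ~(~d & ~d))
    = (~e | e) & ~b | ~d & ~d   [De Morgan]
    = ~b | ~d & ~d   [complement / identity]
    = ~b | ~d   [idempotence]
Both reduce to ~b | ~d, so they are equivalent.

Yes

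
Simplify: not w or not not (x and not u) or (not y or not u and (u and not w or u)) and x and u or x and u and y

not w or not not (x and not u) or (not y or not u and (u and not w or u)) and x and u or x and u and y
= not w or not not (x and not u) or (not y or not u and u) and x and u or x and u and y   [absorption]
= not w or x and not u or (not y or not u and u) and x and u or x and u and y   [double negation]
= not w or x and not u or not y and x and u or x and u and y   [complement / identity]
= not w or x and not u or x and u   [distribution]
= not w or x   [distribution]

not w or x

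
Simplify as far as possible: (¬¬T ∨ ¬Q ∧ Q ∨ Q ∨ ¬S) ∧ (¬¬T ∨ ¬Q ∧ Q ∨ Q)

(¬¬T ∨ ¬Q ∧ Q ∨ Q ∨ ¬S) ∧ (¬¬T ∨ ¬Q ∧ Q ∨ Q)
= ¬¬T ∨ ¬Q ∧ Q ∨ Q   — absorption
= ¬¬T ∨ Q   — complement / identity
= T ∨ Q   — double negation

T ∨ Q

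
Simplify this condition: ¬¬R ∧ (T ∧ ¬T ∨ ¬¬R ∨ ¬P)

¬¬R ∧ (T ∧ ¬T ∨ ¬¬R ∨ ¬P)
= ¬¬R ∧ (¬¬R ∨ ¬P)   — complement / identity
= ¬¬R   — absorption
= R   — double negation

R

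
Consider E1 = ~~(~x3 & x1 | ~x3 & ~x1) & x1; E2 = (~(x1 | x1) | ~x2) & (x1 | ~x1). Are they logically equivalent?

No

E1: ~~(~x3 & x1 | ~x3 & ~x1) & x1
    = ~~~x3 & x1   — distribution
    = ~x3 & x1   — double negation
E2: (~(x1 | x1) | ~x2) & (x1 | ~x1)
    = ~(x1 | x1) | ~x2   — complement / identity
    = ~x1 | ~x2   — idempotence
These differ: at x1=0, x2=0, x3=0, E1 = 0 but E2 = 1.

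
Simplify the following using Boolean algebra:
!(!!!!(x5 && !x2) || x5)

!(!!!!(x5 && !x2) || x5)
= !(!!(x5 && !x2) || x5)   — double negation
= !(x5 && !x2 || x5)   — double negation
= !x5   — absorption

!x5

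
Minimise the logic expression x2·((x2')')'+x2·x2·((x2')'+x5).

x2·((x2')')'+x2·x2·((x2')'+x5)
= x2·((x2')')'+x2·x2·(x2+x5)
= x2·((x2')')'+x2·x2
= x2·x2'+x2·x2
= x2

x2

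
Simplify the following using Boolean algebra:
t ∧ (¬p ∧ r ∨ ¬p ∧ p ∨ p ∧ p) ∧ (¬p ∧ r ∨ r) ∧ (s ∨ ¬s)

t ∧ (¬p ∧ r ∨ ¬p ∧ p ∨ p ∧ p) ∧ (¬p ∧ r ∨ r) ∧ (s ∨ ¬s)
= t ∧ (¬p ∧ r ∨ ¬p ∧ p ∨ p ∧ p) ∧ (¬p ∧ r ∨ r)   (complement / identity)
= t ∧ (¬p ∧ r ∨ p) ∧ (¬p ∧ r ∨ r)   (distribution)
= t ∧ (¬p ∧ r ∨ p ∧ r)   (distribution)
= t ∧ r   (distribution)

t ∧ r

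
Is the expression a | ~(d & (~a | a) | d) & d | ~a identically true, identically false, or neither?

a | ~(d & (~a | a) | d) & d | ~a
= a | ~(d | d) & d | ~a   (complement / identity)
= a | ~d & d | ~a   (idempotence)
= a | ~a   (complement / identity)
= 1   (complement)

identically true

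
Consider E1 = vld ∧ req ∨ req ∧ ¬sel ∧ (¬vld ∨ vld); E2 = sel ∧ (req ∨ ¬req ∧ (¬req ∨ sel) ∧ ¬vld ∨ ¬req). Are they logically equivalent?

E1: vld ∧ req ∨ req ∧ ¬sel ∧ (¬vld ∨ vld)
    = (vld ∨ ¬sel ∧ (¬vld ∨ vld)) ∧ req
    = (vld ∨ ¬sel) ∧ req
E2: sel ∧ (req ∨ ¬req ∧ (¬req ∨ sel) ∧ ¬vld ∨ ¬req)
    = sel ∧ (req ∨ ¬req ∧ ¬vld ∨ ¬req)
    = sel ∧ (req ∨ ¬req)
    = sel
These differ: at req=1, sel=1, vld=0, E1 = 0 but E2 = 1.

No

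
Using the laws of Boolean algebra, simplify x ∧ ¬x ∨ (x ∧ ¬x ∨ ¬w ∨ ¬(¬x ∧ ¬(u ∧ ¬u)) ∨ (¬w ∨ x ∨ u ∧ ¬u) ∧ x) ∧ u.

x ∧ ¬x ∨ (x ∧ ¬x ∨ ¬w ∨ ¬(¬x ∧ ¬(u ∧ ¬u)) ∨ (¬w ∨ x ∨ u ∧ ¬u) ∧ x) ∧ u
= x ∧ ¬x ∨ (x ∧ ¬x ∨ ¬w ∨ x ∨ u ∧ ¬u ∨ (¬w ∨ x ∨ u ∧ ¬u) ∧ x) ∧ u   [De Morgan]
= (x ∧ ¬x ∨ ¬w ∨ x ∨ u ∧ ¬u ∨ (¬w ∨ x ∨ u ∧ ¬u) ∧ x) ∧ u   [complement / identity]
= (x ∧ ¬x ∨ ¬w ∨ x ∨ u ∧ ¬u) ∧ u   [absorption]
= (x ∧ ¬x ∨ ¬w ∨ x) ∧ u   [complement / identity]
= (¬w ∨ x) ∧ u   [complement / identity]

(¬w ∨ x) ∧ u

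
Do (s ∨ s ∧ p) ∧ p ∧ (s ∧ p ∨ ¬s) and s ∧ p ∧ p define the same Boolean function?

E1: (s ∨ s ∧ p) ∧ p ∧ (s ∧ p ∨ ¬s)
    = s ∧ p ∧ (s ∧ p ∨ ¬s)   — absorption
    = s ∧ p   — absorption
E2: s ∧ p ∧ p
    = s ∧ p   — idempotence
Both reduce to s ∧ p, so they are equivalent.

Yes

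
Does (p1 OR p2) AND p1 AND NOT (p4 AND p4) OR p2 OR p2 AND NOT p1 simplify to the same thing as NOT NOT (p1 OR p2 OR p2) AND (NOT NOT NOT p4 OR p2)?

Yes

E1: (p1 OR p2) AND p1 AND NOT (p4 AND p4) OR p2 OR p2 AND NOT p1
    = (p1 OR p2) AND p1 AND NOT (p4 AND p4) OR p2   (absorption)
    = p1 AND NOT (p4 AND p4) OR p2   (absorption)
    = p1 AND NOT p4 OR p2   (idempotence)
E2: NOT NOT (p1 OR p2 OR p2) AND (NOT NOT NOT p4 OR p2)
    = NOT NOT (p1 OR p2 OR p2) AND (NOT p4 OR p2)   (double negation)
    = (p1 OR p2 OR p2) AND (NOT p4 OR p2)   (double negation)
    = (p1 OR p2) AND (NOT p4 OR p2)   (idempotence)
    = p1 AND NOT p4 OR p2   (distribution)
Both reduce to p1 AND NOT p4 OR p2, so they are equivalent.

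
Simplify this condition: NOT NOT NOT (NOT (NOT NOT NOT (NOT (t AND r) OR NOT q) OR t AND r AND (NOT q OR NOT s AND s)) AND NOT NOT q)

NOT NOT NOT (NOT (NOT NOT NOT (NOT (t AND r) OR NOT q) OR t AND r AND (NOT q OR NOT s AND s)) AND NOT NOT q)
= NOT NOT NOT (NOT (NOT NOT NOT (NOT (t AND r) OR NOT q) OR t AND r AND NOT q) AND NOT NOT q)   — complement / identity
= NOT NOT NOT (NOT (NOT NOT (t AND r AND q) OR t AND r AND NOT q) AND NOT NOT q)   — De Morgan
= NOT NOT NOT (NOT (t AND r AND q OR t AND r AND NOT q) AND NOT NOT q)   — double negation
= NOT NOT NOT (NOT (t AND r) AND NOT NOT q)   — distribution
= NOT (NOT (t AND r) AND NOT NOT q)   — double negation
= t AND r OR NOT q   — De Morgan

t AND r OR NOT q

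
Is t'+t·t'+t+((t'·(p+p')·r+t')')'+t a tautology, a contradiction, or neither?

t'+t·t'+t+((t'·(p+p')·r+t')')'+t
= t'+t+((t'·(p+p')·r+t')')'+t   — complement / identity
= t'+t+((t'·r+t')')'+t   — complement / identity
= t'+t+((t')')'+t   — absorption
= t'+t+t'+t   — double negation
= t'+t   — idempotence
= 1   — complement

tautology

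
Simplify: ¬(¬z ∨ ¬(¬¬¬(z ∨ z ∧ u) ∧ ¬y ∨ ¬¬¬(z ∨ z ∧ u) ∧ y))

¬(¬z ∨ ¬(¬¬¬(z ∨ z ∧ u) ∧ ¬y ∨ ¬¬¬(z ∨ z ∧ u) ∧ y))
= ¬(¬z ∨ ¬¬¬¬(z ∨ z ∧ u))   (distribution)
= ¬(¬z ∨ ¬¬¬¬z)   (absorption)
= ¬(¬z ∨ ¬¬z)   (double negation)
= z ∧ ¬z   (De Morgan)
= False   (complement)

False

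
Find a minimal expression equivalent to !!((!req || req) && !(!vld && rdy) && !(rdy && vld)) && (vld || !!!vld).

!rdy

!!((!req || req) && !(!vld && rdy) && !(rdy && vld)) && (vld || !!!vld)
= !!((!req || req) && !(!vld && rdy) && !(rdy && vld)) && (vld || !vld)   — double negation
= !!((!req || req) && !(!vld && rdy) && !(rdy && vld))   — complement / identity
= !!(!(!vld && rdy) && !(rdy && vld))   — complement / identity
= !(!vld && rdy || rdy && vld)   — De Morgan
= !rdy   — distribution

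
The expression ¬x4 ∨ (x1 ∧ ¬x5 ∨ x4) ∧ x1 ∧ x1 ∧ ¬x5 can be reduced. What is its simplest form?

¬x4 ∨ x1 ∧ ¬x5

¬x4 ∨ (x1 ∧ ¬x5 ∨ x4) ∧ x1 ∧ x1 ∧ ¬x5
= ¬x4 ∨ (x1 ∧ ¬x5 ∨ x4) ∧ x1 ∧ ¬x5
= ¬x4 ∨ x1 ∧ ¬x5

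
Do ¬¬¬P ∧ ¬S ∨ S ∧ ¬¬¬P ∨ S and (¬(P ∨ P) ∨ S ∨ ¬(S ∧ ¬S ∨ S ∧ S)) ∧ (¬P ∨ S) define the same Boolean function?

E1: ¬¬¬P ∧ ¬S ∨ S ∧ ¬¬¬P ∨ S
    = ¬¬¬P ∨ S   — distribution
    = ¬P ∨ S   — double negation
E2: (¬(P ∨ P) ∨ S ∨ ¬(S ∧ ¬S ∨ S ∧ S)) ∧ (¬P ∨ S)
    = (¬P ∨ S ∨ ¬(S ∧ ¬S ∨ S ∧ S)) ∧ (¬P ∨ S)   — idempotence
    = (¬P ∨ S ∨ ¬S) ∧ (¬P ∨ S)   — distribution
    = ¬P ∨ S   — absorption
Both reduce to ¬P ∨ S, so they are equivalent.

Yes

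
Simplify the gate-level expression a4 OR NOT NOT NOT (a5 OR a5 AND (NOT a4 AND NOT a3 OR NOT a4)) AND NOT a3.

a4 OR NOT NOT NOT (a5 OR a5 AND (NOT a4 AND NOT a3 OR NOT a4)) AND NOT a3
= a4 OR NOT (a5 OR a5 AND (NOT a4 AND NOT a3 OR NOT a4)) AND NOT a3   [double negation]
= a4 OR NOT (a5 OR a5 AND NOT a4) AND NOT a3   [absorption]
= a4 OR NOT a5 AND NOT a3   [absorption]

a4 OR NOT a5 AND NOT a3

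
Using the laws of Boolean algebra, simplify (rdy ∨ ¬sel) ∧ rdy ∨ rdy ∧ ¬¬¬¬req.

(rdy ∨ ¬sel) ∧ rdy ∨ rdy ∧ ¬¬¬¬req
= (rdy ∨ ¬sel) ∧ rdy ∨ rdy ∧ ¬¬req   [double negation]
= rdy ∨ rdy ∧ ¬¬req   [absorption]
= rdy ∨ rdy ∧ req   [double negation]
= rdy   [absorption]

rdy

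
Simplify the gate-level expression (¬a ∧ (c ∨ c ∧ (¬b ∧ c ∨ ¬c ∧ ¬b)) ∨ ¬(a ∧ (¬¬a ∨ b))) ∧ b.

(¬a ∧ (c ∨ c ∧ (¬b ∧ c ∨ ¬c ∧ ¬b)) ∨ ¬(a ∧ (¬¬a ∨ b))) ∧ b
= (¬a ∧ (c ∨ c ∧ ¬b) ∨ ¬(a ∧ (¬¬a ∨ b))) ∧ b   (distribution)
= (¬a ∧ c ∨ ¬(a ∧ (¬¬a ∨ b))) ∧ b   (absorption)
= (¬a ∧ c ∨ ¬(a ∧ (a ∨ b))) ∧ b   (double negation)
= (¬a ∧ c ∨ ¬a) ∧ b   (absorption)
= ¬a ∧ b   (absorption)

¬a ∧ b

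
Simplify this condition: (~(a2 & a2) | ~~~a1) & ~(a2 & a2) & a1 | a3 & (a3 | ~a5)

(~(a2 & a2) | ~~~a1) & ~(a2 & a2) & a1 | a3 & (a3 | ~a5)
= (~(a2 & a2) | ~~~a1) & ~(a2 & a2) & a1 | a3   — absorption
= (~(a2 & a2) | ~a1) & ~(a2 & a2) & a1 | a3   — double negation
= ~(a2 & a2) & a1 | a3   — absorption
= ~a2 & a1 | a3   — idempotence

~a2 & a1 | a3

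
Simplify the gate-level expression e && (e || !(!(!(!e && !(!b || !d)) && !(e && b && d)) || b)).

e

e && (e || !(!(!(!e && !(!b || !d)) && !(e && b && d)) || b))
= e && (e || !(!e && !(!b || !d) || e && b && d || b))   [De Morgan]
= e && (e || !(!e && b && d || e && b && d || b))   [De Morgan]
= e && (e || !(b && d || b))   [distribution]
= e && (e || !b)   [absorption]
= e   [absorption]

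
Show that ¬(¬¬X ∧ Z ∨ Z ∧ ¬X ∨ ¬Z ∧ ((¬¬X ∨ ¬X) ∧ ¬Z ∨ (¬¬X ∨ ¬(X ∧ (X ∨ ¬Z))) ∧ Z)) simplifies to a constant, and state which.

False

¬(¬¬X ∧ Z ∨ Z ∧ ¬X ∨ ¬Z ∧ ((¬¬X ∨ ¬X) ∧ ¬Z ∨ (¬¬X ∨ ¬(X ∧ (X ∨ ¬Z))) ∧ Z))
= ¬(¬¬X ∧ Z ∨ Z ∧ ¬X ∨ ¬Z ∧ ((¬¬X ∨ ¬X) ∧ ¬Z ∨ (¬¬X ∨ ¬X) ∧ Z))
= ¬(¬¬X ∧ Z ∨ Z ∧ ¬X ∨ ¬Z ∧ (¬¬X ∨ ¬X))
= ¬(Z ∧ (¬¬X ∨ ¬X) ∨ ¬Z ∧ (¬¬X ∨ ¬X))
= ¬(¬¬X ∨ ¬X)
= ¬X ∧ X
= False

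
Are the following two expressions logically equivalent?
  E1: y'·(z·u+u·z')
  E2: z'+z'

No

E1: y'·(z·u+u·z')
    = y'·u   [distribution]
E2: z'+z'
    = z'   [idempotence]
These differ: at u=0, y=1, z=0, E1 = 0 but E2 = 1.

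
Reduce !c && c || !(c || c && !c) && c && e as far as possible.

false

!c && c || !(c || c && !c) && c && e
= !c && c || !c && c && e
= !c && c
= false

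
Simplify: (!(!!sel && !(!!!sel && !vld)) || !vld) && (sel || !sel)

!sel || !vld

(!(!!sel && !(!!!sel && !vld)) || !vld) && (sel || !sel)
= !(!!sel && !(!!!sel && !vld)) || !vld   [complement / identity]
= !(!!sel && (!!sel || vld)) || !vld   [De Morgan]
= !!!sel || !vld   [absorption]
= !sel || !vld   [double negation]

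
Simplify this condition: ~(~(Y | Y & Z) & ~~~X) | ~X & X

~(~(Y | Y & Z) & ~~~X) | ~X & X
= ~(~(Y | Y & Z) & ~~~X)   (complement / identity)
= ~(~Y & ~~~X)   (absorption)
= Y | ~~X   (De Morgan)
= Y | X   (double negation)

Y | X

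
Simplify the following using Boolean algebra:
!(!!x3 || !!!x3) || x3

x3

!(!!x3 || !!!x3) || x3
= !(!!x3 || !x3) || x3
= !x3 && x3 || x3
= x3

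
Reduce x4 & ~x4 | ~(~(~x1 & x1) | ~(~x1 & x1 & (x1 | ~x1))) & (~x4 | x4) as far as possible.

0

x4 & ~x4 | ~(~(~x1 & x1) | ~(~x1 & x1 & (x1 | ~x1))) & (~x4 | x4)
= x4 & ~x4 | ~(~(~x1 & x1) | ~(~x1 & x1 & (x1 | ~x1)))   (complement / identity)
= x4 & ~x4 | ~(~(~x1 & x1) | ~(~x1 & x1))   (complement / identity)
= x4 & ~x4 | ~~(~x1 & x1)   (idempotence)
= x4 & ~x4 | ~x1 & x1   (double negation)
= x4 & ~x4   (complement / identity)
= 0   (complement)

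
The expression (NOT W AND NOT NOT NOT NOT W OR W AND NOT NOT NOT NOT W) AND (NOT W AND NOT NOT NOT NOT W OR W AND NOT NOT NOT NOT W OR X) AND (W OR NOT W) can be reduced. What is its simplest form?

(NOT W AND NOT NOT NOT NOT W OR W AND NOT NOT NOT NOT W) AND (NOT W AND NOT NOT NOT NOT W OR W AND NOT NOT NOT NOT W OR X) AND (W OR NOT W)
= (NOT W AND NOT NOT NOT NOT W OR W AND NOT NOT NOT NOT W) AND (W OR NOT W)   — absorption
= NOT NOT NOT NOT W AND (W OR NOT W)   — distribution
= NOT NOT W AND (W OR NOT W)   — double negation
= NOT NOT W   — complement / identity
= W   — double negation

W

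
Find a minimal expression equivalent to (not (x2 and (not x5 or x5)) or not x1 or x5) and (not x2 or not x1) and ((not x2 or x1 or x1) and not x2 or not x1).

(not (x2 and (not x5 or x5)) or not x1 or x5) and (not x2 or not x1) and ((not x2 or x1 or x1) and not x2 or not x1)
= (not x2 or not x1 or x5) and (not x2 or not x1) and ((not x2 or x1 or x1) and not x2 or not x1)   [complement / identity]
= (not x2 or not x1 or x5) and (not x2 or not x1) and ((not x2 or x1) and not x2 or not x1)   [idempotence]
= (not x2 or not x1) and ((not x2 or x1) and not x2 or not x1)   [absorption]
= (not x2 or not x1) and (not x2 or not x1)   [absorption]
= not x2 or not x1   [idempotence]

not x2 or not x1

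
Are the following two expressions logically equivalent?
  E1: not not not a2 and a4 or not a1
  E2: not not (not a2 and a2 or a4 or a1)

E1: not not not a2 and a4 or not a1
    = not a2 and a4 or not a1   [double negation]
E2: not not (not a2 and a2 or a4 or a1)
    = not a2 and a2 or a4 or a1   [double negation]
    = a4 or a1   [complement / identity]
These differ: at a1=1, a2=1, a4=0, E1 = 0 but E2 = 1.

No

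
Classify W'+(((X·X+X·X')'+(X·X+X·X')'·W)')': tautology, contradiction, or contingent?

contingent

W'+(((X·X+X·X')'+(X·X+X·X')'·W)')'
= W'+(((X·X+X·X')')')'   — absorption
= W'+((X')')'   — distribution
= W'+X'   — double negation
This depends on W, X, so it is not a constant.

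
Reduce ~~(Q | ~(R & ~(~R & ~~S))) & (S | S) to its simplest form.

(Q | ~R) & S

~~(Q | ~(R & ~(~R & ~~S))) & (S | S)
= ~~(Q | ~(R & ~(~R & ~~S))) & S
= (Q | ~(R & ~(~R & ~~S))) & S
= (Q | ~(R & (R | ~S))) & S
= (Q | ~R) & S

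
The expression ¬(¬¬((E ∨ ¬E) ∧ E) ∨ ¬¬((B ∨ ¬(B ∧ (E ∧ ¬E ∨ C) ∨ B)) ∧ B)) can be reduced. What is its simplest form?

¬(¬¬((E ∨ ¬E) ∧ E) ∨ ¬¬((B ∨ ¬(B ∧ (E ∧ ¬E ∨ C) ∨ B)) ∧ B))
= ¬(¬¬E ∨ ¬¬((B ∨ ¬(B ∧ (E ∧ ¬E ∨ C) ∨ B)) ∧ B))
= ¬(¬¬E ∨ ¬¬((B ∨ ¬(B ∧ C ∨ B)) ∧ B))
= ¬(¬¬E ∨ ¬¬((B ∨ ¬B) ∧ B))
= ¬(¬¬E ∨ ¬¬B)
= ¬E ∧ ¬B

¬E ∧ ¬B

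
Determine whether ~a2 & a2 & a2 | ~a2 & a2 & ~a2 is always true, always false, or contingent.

always false

~a2 & a2 & a2 | ~a2 & a2 & ~a2
= ~a2 & a2   (distribution)
= 0   (complement)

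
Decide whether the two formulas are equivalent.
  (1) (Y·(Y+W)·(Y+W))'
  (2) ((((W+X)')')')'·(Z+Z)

E1: (Y·(Y+W)·(Y+W))'
    = (Y·(Y+W))'   (idempotence)
    = Y'   (absorption)
E2: ((((W+X)')')')'·(Z+Z)
    = ((W+X)')'·(Z+Z)   (double negation)
    = ((W+X)')'·Z   (idempotence)
    = (W+X)·Z   (double negation)
These differ: at W=0, X=0, Y=0, Z=0, E1 = 1 but E2 = 0.

No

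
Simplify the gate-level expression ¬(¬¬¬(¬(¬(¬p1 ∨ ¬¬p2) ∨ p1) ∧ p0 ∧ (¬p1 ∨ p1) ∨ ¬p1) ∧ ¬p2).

¬p1 ∨ p2

¬(¬¬¬(¬(¬(¬p1 ∨ ¬¬p2) ∨ p1) ∧ p0 ∧ (¬p1 ∨ p1) ∨ ¬p1) ∧ ¬p2)
= ¬(¬¬¬(¬(¬(¬p1 ∨ ¬¬p2) ∨ p1) ∧ p0 ∨ ¬p1) ∧ ¬p2)   (complement / identity)
= ¬(¬¬¬(¬(p1 ∧ ¬p2 ∨ p1) ∧ p0 ∨ ¬p1) ∧ ¬p2)   (De Morgan)
= ¬(¬¬¬(¬p1 ∧ p0 ∨ ¬p1) ∧ ¬p2)   (absorption)
= ¬(¬(¬p1 ∧ p0 ∨ ¬p1) ∧ ¬p2)   (double negation)
= ¬p1 ∧ p0 ∨ ¬p1 ∨ p2   (De Morgan)
= ¬p1 ∨ p2   (absorption)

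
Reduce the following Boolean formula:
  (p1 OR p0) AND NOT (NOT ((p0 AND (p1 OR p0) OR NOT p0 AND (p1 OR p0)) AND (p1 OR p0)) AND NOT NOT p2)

p1 OR p0

(p1 OR p0) AND NOT (NOT ((p0 AND (p1 OR p0) OR NOT p0 AND (p1 OR p0)) AND (p1 OR p0)) AND NOT NOT p2)
= (p1 OR p0) AND NOT (NOT ((p1 OR p0) AND (p1 OR p0)) AND NOT NOT p2)   — distribution
= (p1 OR p0) AND ((p1 OR p0) AND (p1 OR p0) OR NOT p2)   — De Morgan
= (p1 OR p0) AND (p1 OR p0 OR NOT p2)   — idempotence
= p1 OR p0   — absorption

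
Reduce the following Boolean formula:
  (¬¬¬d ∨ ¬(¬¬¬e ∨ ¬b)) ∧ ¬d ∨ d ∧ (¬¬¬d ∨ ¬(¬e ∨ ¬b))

¬d ∨ e ∧ b

(¬¬¬d ∨ ¬(¬¬¬e ∨ ¬b)) ∧ ¬d ∨ d ∧ (¬¬¬d ∨ ¬(¬e ∨ ¬b))
= (¬¬¬d ∨ ¬(¬e ∨ ¬b)) ∧ ¬d ∨ d ∧ (¬¬¬d ∨ ¬(¬e ∨ ¬b))   [double negation]
= ¬¬¬d ∨ ¬(¬e ∨ ¬b)   [distribution]
= ¬¬¬d ∨ e ∧ b   [De Morgan]
= ¬d ∨ e ∧ b   [double negation]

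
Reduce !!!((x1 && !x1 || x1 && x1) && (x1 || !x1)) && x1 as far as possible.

false

!!!((x1 && !x1 || x1 && x1) && (x1 || !x1)) && x1
= !!!(x1 && !x1 || x1 && x1) && x1   — complement / identity
= !!!x1 && x1   — distribution
= !x1 && x1   — double negation
= false   — complement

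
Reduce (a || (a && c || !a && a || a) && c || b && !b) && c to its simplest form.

a && c

(a || (a && c || !a && a || a) && c || b && !b) && c
= (a || (a && c || a) && c || b && !b) && c   (complement / identity)
= (a || a && c || b && !b) && c   (absorption)
= (a || b && !b) && c   (absorption)
= a && c   (complement / identity)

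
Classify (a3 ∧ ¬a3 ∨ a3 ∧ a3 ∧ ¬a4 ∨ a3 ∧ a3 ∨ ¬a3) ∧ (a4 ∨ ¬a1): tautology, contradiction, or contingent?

(a3 ∧ ¬a3 ∨ a3 ∧ a3 ∧ ¬a4 ∨ a3 ∧ a3 ∨ ¬a3) ∧ (a4 ∨ ¬a1)
= (a3 ∧ ¬a3 ∨ a3 ∧ a3 ∨ ¬a3) ∧ (a4 ∨ ¬a1)   — absorption
= (a3 ∨ ¬a3) ∧ (a4 ∨ ¬a1)   — distribution
= a4 ∨ ¬a1   — complement / identity
This depends on a1, a4, so it is not a constant.

contingent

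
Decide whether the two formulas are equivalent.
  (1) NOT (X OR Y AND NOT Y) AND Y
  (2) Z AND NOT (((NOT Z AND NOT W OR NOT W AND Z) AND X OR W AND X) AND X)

E1: NOT (X OR Y AND NOT Y) AND Y
    = NOT X AND Y
E2: Z AND NOT (((NOT Z AND NOT W OR NOT W AND Z) AND X OR W AND X) AND X)
    = Z AND NOT ((NOT W AND X OR W AND X) AND X)
    = Z AND NOT (X AND X)
    = Z AND NOT X
These differ: at W=1, X=0, Y=0, Z=1, E1 = 0 but E2 = 1.

No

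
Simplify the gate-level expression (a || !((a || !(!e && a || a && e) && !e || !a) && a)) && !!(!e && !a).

!e && !a

(a || !((a || !(!e && a || a && e) && !e || !a) && a)) && !!(!e && !a)
= (a || !((a || !a && !e || !a) && a)) && !!(!e && !a)   — distribution
= (a || !((a || !a) && a)) && !!(!e && !a)   — absorption
= (a || !((a || !a) && a)) && !e && !a   — double negation
= (a || !a) && !e && !a   — complement / identity
= !e && !a   — complement / identity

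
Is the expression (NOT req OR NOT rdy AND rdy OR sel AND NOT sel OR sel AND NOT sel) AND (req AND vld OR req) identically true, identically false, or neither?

(NOT req OR NOT rdy AND rdy OR sel AND NOT sel OR sel AND NOT sel) AND (req AND vld OR req)
= (NOT req OR sel AND NOT sel OR sel AND NOT sel) AND (req AND vld OR req)   — complement / identity
= (NOT req OR sel AND NOT sel OR sel AND NOT sel) AND req   — absorption
= (NOT req OR sel AND NOT sel) AND req   — idempotence
= NOT req AND req   — complement / identity
= FALSE   — complement

identically false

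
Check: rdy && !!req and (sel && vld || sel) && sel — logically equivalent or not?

No

E1: rdy && !!req
    = rdy && req   [double negation]
E2: (sel && vld || sel) && sel
    = sel && sel   [absorption]
    = sel   [idempotence]
These differ: at rdy=0, req=0, sel=1, vld=1, E1 = 0 but E2 = 1.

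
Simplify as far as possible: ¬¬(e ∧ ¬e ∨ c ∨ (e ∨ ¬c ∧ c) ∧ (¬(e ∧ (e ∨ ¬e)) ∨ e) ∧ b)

¬¬(e ∧ ¬e ∨ c ∨ (e ∨ ¬c ∧ c) ∧ (¬(e ∧ (e ∨ ¬e)) ∨ e) ∧ b)
= ¬¬(e ∧ ¬e ∨ c ∨ (e ∨ ¬c ∧ c) ∧ (¬e ∨ e) ∧ b)   — complement / identity
= ¬¬(c ∨ (e ∨ ¬c ∧ c) ∧ (¬e ∨ e) ∧ b)   — complement / identity
= ¬¬(c ∨ e ∧ (¬e ∨ e) ∧ b)   — complement / identity
= ¬¬(c ∨ e ∧ b)   — complement / identity
= c ∨ e ∧ b   — double negation

c ∨ e ∧ b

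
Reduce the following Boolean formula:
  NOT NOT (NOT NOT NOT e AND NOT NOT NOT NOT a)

NOT e AND a

NOT NOT (NOT NOT NOT e AND NOT NOT NOT NOT a)
= NOT NOT (NOT NOT NOT e AND NOT NOT a)   (double negation)
= NOT (NOT NOT e OR NOT a)   (De Morgan)
= NOT e AND a   (De Morgan)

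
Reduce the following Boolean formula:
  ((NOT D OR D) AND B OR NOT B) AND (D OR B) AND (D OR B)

((NOT D OR D) AND B OR NOT B) AND (D OR B) AND (D OR B)
= (B OR NOT B) AND (D OR B) AND (D OR B)   [complement / identity]
= (B OR NOT B) AND (D OR B)   [idempotence]
= D OR B   [complement / identity]

D OR B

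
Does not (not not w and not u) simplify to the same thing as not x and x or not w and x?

No

E1: not (not not w and not u)
    = not w or u   [De Morgan]
E2: not x and x or not w and x
    = not w and x   [complement / identity]
These differ: at u=1, w=0, x=0, E1 = 1 but E2 = 0.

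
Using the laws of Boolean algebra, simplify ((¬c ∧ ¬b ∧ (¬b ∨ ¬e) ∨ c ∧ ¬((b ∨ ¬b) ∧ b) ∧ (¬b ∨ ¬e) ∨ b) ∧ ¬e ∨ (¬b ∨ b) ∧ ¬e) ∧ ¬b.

((¬c ∧ ¬b ∧ (¬b ∨ ¬e) ∨ c ∧ ¬((b ∨ ¬b) ∧ b) ∧ (¬b ∨ ¬e) ∨ b) ∧ ¬e ∨ (¬b ∨ b) ∧ ¬e) ∧ ¬b
= ((¬c ∧ ¬b ∧ (¬b ∨ ¬e) ∨ c ∧ ¬b ∧ (¬b ∨ ¬e) ∨ b) ∧ ¬e ∨ (¬b ∨ b) ∧ ¬e) ∧ ¬b   — complement / identity
= ((¬b ∧ (¬b ∨ ¬e) ∨ b) ∧ ¬e ∨ (¬b ∨ b) ∧ ¬e) ∧ ¬b   — distribution
= ((¬b ∨ b) ∧ ¬e ∨ (¬b ∨ b) ∧ ¬e) ∧ ¬b   — absorption
= (¬b ∨ b) ∧ ¬e ∧ ¬b   — idempotence
= ¬e ∧ ¬b   — complement / identity

¬e ∧ ¬b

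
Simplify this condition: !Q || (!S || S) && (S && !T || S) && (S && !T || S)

!Q || (!S || S) && (S && !T || S) && (S && !T || S)
= !Q || (S && !T || S) && (S && !T || S)   (complement / identity)
= !Q || S && !T || S   (idempotence)
= !Q || S   (absorption)

!Q || S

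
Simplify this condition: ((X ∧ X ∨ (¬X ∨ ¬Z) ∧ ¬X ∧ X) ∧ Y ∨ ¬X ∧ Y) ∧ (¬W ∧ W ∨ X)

Y ∧ X

((X ∧ X ∨ (¬X ∨ ¬Z) ∧ ¬X ∧ X) ∧ Y ∨ ¬X ∧ Y) ∧ (¬W ∧ W ∨ X)
= ((X ∧ X ∨ ¬X ∧ X) ∧ Y ∨ ¬X ∧ Y) ∧ (¬W ∧ W ∨ X)   [absorption]
= ((X ∧ X ∨ ¬X ∧ X) ∧ Y ∨ ¬X ∧ Y) ∧ X   [complement / identity]
= (X ∧ Y ∨ ¬X ∧ Y) ∧ X   [distribution]
= Y ∧ X   [distribution]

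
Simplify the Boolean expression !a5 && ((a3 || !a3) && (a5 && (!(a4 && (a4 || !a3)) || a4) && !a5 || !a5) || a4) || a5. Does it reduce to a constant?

!a5 && ((a3 || !a3) && (a5 && (!(a4 && (a4 || !a3)) || a4) && !a5 || !a5) || a4) || a5
= !a5 && ((a3 || !a3) && (a5 && (!a4 || a4) && !a5 || !a5) || a4) || a5   (absorption)
= !a5 && ((a3 || !a3) && (a5 && !a5 || !a5) || a4) || a5   (complement / identity)
= !a5 && ((a3 || !a3) && !a5 || a4) || a5   (complement / identity)
= !a5 && (!a5 || a4) || a5   (complement / identity)
= !a5 || a5   (absorption)
= true   (complement)

true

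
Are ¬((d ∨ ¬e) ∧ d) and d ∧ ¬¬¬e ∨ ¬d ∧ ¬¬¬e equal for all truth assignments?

No

E1: ¬((d ∨ ¬e) ∧ d)
    = ¬d
E2: d ∧ ¬¬¬e ∨ ¬d ∧ ¬¬¬e
    = ¬¬¬e
    = ¬e
These differ: at d=0, e=1, E1 = 1 but E2 = 0.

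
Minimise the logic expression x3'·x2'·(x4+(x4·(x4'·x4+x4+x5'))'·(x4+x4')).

x3'·x2'

x3'·x2'·(x4+(x4·(x4'·x4+x4+x5'))'·(x4+x4'))
= x3'·x2'·(x4+(x4·(x4+x5'))'·(x4+x4'))   — complement / identity
= x3'·x2'·(x4+x4'·(x4+x4'))   — absorption
= x3'·x2'·(x4+x4')   — complement / identity
= x3'·x2'   — complement / identity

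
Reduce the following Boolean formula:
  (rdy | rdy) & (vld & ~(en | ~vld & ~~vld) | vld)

(rdy | rdy) & (vld & ~(en | ~vld & ~~vld) | vld)
= (rdy | rdy) & (vld & ~(en | ~vld & vld) | vld)   — double negation
= (rdy | rdy) & (vld & ~en | vld)   — complement / identity
= (rdy | rdy) & vld   — absorption
= rdy & vld   — idempotence

rdy & vld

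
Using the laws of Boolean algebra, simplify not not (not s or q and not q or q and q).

not s or q

not not (not s or q and not q or q and q)
= not not (not s or q)   [distribution]
= not s or q   [double negation]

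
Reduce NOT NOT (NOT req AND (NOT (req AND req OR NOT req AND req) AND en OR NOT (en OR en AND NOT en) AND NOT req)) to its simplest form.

NOT NOT (NOT req AND (NOT (req AND req OR NOT req AND req) AND en OR NOT (en OR en AND NOT en) AND NOT req))
= NOT NOT (NOT req AND (NOT (req AND req OR NOT req AND req) AND en OR NOT en AND NOT req))   (complement / identity)
= NOT NOT (NOT req AND (NOT req AND en OR NOT en AND NOT req))   (distribution)
= NOT NOT (NOT req AND NOT req)   (distribution)
= NOT NOT NOT req   (idempotence)
= NOT req   (double negation)

NOT req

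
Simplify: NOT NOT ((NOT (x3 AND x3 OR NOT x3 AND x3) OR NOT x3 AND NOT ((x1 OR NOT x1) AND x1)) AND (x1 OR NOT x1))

NOT NOT ((NOT (x3 AND x3 OR NOT x3 AND x3) OR NOT x3 AND NOT ((x1 OR NOT x1) AND x1)) AND (x1 OR NOT x1))
= (NOT (x3 AND x3 OR NOT x3 AND x3) OR NOT x3 AND NOT ((x1 OR NOT x1) AND x1)) AND (x1 OR NOT x1)   — double negation
= NOT (x3 AND x3 OR NOT x3 AND x3) OR NOT x3 AND NOT ((x1 OR NOT x1) AND x1)   — complement / identity
= NOT x3 OR NOT x3 AND NOT ((x1 OR NOT x1) AND x1)   — distribution
= NOT x3 OR NOT x3 AND NOT x1   — complement / identity
= NOT x3   — absorption

NOT x3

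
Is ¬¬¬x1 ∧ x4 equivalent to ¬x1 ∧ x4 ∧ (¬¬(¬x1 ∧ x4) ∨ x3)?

Yes

E1: ¬¬¬x1 ∧ x4
    = ¬x1 ∧ x4   — double negation
E2: ¬x1 ∧ x4 ∧ (¬¬(¬x1 ∧ x4) ∨ x3)
    = ¬x1 ∧ x4 ∧ (¬x1 ∧ x4 ∨ x3)   — double negation
    = ¬x1 ∧ x4   — absorption
Both reduce to ¬x1 ∧ x4, so they are equivalent.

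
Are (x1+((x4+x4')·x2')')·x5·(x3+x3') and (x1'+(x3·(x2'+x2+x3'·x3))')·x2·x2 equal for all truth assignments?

No

E1: (x1+((x4+x4')·x2')')·x5·(x3+x3')
    = (x1+((x4+x4')·x2')')·x5
    = (x1+(x2')')·x5
    = (x1+x2)·x5
E2: (x1'+(x3·(x2'+x2+x3'·x3))')·x2·x2
    = (x1'+(x3·(x2'+x2+x3'·x3))')·x2
    = (x1'+(x3·(x2'+x2))')·x2
    = (x1'+x3')·x2
These differ: at x1=1, x2=0, x3=0, x4=0, x5=1, E1 = 1 but E2 = 0.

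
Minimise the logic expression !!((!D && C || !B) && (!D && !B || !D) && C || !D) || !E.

!D || !E

!!((!D && C || !B) && (!D && !B || !D) && C || !D) || !E
= !!((!D && C || !B) && !D && C || !D) || !E
= !!(!D && C || !D) || !E
= !!!D || !E
= !D || !E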